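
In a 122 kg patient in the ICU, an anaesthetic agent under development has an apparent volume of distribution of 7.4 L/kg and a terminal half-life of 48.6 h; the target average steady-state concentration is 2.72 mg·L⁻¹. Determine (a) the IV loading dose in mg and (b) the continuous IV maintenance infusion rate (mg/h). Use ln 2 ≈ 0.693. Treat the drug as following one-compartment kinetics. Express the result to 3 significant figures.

(a) 2460 mg; (b) 35.0 mg/h

Vd = 7.4 L/kg × 122 kg = 902.8 L
LD = Vd × C = 902.8 × 2.72 = 2456 mg
CL = 0.693 × Vd / t½ = 0.693 × 902.8 / 48.6 = 12.87 L/h
Infusion rate = CL × Css = 12.87 × 2.72 = 35.01 mg/h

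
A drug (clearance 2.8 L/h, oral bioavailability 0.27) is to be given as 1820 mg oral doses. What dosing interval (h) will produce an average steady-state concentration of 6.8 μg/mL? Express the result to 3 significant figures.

25.8 h

F·D/τ = CL·Css → τ = F·D / (CL·Css).
τ = 0.27 × 1820 / (2.8 × 6.8) = 25.81 h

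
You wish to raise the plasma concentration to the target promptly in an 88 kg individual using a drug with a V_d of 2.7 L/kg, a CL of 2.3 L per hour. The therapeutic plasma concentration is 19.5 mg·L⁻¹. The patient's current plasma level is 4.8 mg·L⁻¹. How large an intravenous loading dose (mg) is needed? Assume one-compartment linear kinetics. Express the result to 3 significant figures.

3490 mg

Vd = 2.7 L/kg × 88 kg = 237.6 L
Concentration deficit ΔC = 19.5 − 4.8 = 14.70 mg/L
LD = Vd × ΔC = 237.6 × 14.70 = 3493 mg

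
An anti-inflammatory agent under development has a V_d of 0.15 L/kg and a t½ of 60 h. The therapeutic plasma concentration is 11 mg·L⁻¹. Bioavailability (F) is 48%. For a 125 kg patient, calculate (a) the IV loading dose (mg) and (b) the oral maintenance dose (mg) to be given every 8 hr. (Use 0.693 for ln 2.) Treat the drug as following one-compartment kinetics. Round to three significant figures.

(a) 206 mg; (b) 39.7 mg

Vd = 0.15 L/kg × 125 kg = 18.75 L
LD = Vd × C = 18.75 × 11 = 206.3 mg
CL = 0.693 × Vd / t½ = 0.693 × 18.75 / 60 = 0.2166 L/h
D = CL × Css × τ / F = 0.2166 × 11 × 8 / 0.48 = 39.71 mg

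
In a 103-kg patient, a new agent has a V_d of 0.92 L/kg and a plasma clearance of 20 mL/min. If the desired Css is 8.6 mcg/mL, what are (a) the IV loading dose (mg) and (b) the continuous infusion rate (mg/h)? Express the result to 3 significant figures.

(a) 815 mg; (b) 10.3 mg/h

Total Vd = 0.92 × 103 = 94.76 L
Loading dose = Vd × C = 94.76 × 8.6 = 814.9 mg
CL = 20 mL/min × 60/1000 = 1.200 L/h
Infusion rate = 1.200 L/h × 8.6 mg/L = 10.32 mg/h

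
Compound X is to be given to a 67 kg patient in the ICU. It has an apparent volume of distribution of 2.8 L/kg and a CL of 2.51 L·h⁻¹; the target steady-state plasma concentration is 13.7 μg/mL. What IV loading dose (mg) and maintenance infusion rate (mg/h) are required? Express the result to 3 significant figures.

Vd = 2.8 L/kg × 67 kg = 187.6 L
LD = Vd · C_target = 187.6 × 13.7 = 2570 mg
Maintenance infusion rate = CL × Css = 2.510 × 13.7 = 34.39 mg/h

(a) 2570 mg; (b) 34.4 mg/h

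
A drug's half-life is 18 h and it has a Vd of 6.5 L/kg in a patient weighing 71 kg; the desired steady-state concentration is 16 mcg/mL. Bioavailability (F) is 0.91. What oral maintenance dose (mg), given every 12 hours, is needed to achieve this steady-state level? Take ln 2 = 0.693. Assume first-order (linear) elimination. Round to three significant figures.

Total Vd = 6.5 × 71 = 461.5 L
CL = ln 2 · Vd / t½ = 0.693 × 461.5 / 18 = 17.77 L/h
D = CL × Css × τ / F = 17.77 × 16 × 12 / 0.91 = 3749 mg

3750 mg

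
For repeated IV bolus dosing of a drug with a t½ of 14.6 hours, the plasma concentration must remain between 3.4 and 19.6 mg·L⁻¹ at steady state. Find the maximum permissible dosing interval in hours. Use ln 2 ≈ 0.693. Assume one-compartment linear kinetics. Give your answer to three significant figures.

k = 0.693 / t½ = 0.693 / 14.6 = 0.04747 h⁻¹
Between IV bolus doses, concentration decays as C = C₀·e^(−kτ), so C_peak/C_trough = e^(kτ).
τ_max = ln(C_peak/C_trough) / k = ln(19.6/3.4) / 0.04747 = 1.752 / 0.04747 = 36.91 h

36.9 h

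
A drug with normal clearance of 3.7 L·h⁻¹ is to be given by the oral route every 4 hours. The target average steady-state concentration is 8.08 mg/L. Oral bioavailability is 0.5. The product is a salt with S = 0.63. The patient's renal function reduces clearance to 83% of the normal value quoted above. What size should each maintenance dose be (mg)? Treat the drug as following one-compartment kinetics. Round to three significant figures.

Patient clearance = 0.83 × 3.700 = 3.071 L/h
At steady state, dose per interval replaces the amount cleared in that interval: F·S·D/τ = CL·Css.
D = CL × Css × τ / F / S = 3.071 × 8.08 × 4 / 0.5 / 0.63 = 315.1 mg

315 mg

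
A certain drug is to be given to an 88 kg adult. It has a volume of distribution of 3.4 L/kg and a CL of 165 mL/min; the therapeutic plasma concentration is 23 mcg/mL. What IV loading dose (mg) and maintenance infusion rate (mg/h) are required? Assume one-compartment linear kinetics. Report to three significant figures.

(a) 6880 mg; (b) 228 mg/h

Vd = 3.4 L/kg × 88 kg = 299.2 L
Loading: fill Vd to C_target → 299.2 L × 23 mg/L = 6882 mg
Convert clearance: 165 mL/min × 60 min/h ÷ 1000 mL/L = 9.900 L/h
Maintenance: replace elimination → rate = CL × Css = 9.900 × 23 = 227.7 mg/h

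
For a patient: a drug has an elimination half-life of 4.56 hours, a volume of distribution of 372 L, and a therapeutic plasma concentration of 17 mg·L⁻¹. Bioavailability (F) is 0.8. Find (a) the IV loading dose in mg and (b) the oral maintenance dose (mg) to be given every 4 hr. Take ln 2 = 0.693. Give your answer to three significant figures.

(a) 6320 mg; (b) 4810 mg

LD = Vd × C = 372.0 × 17 = 6324 mg
CL = 0.693 × Vd / t½ = 0.693 × 372.0 / 4.56 = 56.53 L/h
D = CL × Css × τ / F = 56.53 × 17 × 4 / 0.8 = 4805 mg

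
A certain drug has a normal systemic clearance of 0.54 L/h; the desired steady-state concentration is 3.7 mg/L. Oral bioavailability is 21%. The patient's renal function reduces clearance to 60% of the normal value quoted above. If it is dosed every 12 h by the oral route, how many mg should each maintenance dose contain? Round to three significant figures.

Patient clearance = 0.6 × 0.5400 = 0.3240 L/h
D = CL × Css × τ / F = 0.3240 × 3.7 × 12 / 0.21 = 68.50 mg

68.5 mg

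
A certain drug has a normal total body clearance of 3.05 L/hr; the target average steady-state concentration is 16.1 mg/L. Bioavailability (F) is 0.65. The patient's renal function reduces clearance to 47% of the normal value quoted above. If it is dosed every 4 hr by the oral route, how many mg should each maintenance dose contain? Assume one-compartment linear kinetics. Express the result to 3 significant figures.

Patient clearance = 0.47 × 3.050 = 1.434 L/h
D = CL × Css × τ / F = 1.434 × 16.1 × 4 / 0.65 = 142.1 mg

142 mg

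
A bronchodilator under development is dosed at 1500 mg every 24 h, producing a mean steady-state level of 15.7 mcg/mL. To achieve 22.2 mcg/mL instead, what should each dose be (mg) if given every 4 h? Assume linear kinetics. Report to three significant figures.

For first-order elimination, Css ∝ F·D/(CL·τ); F and CL are unchanged, so Css ∝ D/τ.
D₂ = D₁ × (Css,target / Css,current) × (τ₂/τ₁) = 1500 × (22.2/15.7) × (4/24) = 353.5 mg

354 mg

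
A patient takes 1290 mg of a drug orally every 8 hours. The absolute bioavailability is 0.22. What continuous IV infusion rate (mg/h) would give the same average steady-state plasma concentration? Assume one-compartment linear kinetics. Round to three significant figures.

Equivalent systemic input: infusion rate = F·D/τ.
Rate = 0.22 × 1290 / 8 = 35.48 mg/h

35.5 mg/h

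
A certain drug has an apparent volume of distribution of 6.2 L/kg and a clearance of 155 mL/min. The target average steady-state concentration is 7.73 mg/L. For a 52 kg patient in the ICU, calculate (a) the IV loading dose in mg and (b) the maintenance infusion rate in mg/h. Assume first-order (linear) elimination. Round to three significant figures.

Vd(total) = 52 kg × 6.2 L/kg = 322.4 L
Loading dose = Vd × C = 322.4 × 7.73 = 2492 mg
CL = 155 mL/min × 60/1000 = 9.300 L/h
Maintenance: replace elimination → rate = CL × Css = 9.300 × 7.73 = 71.89 mg/h

(a) 2490 mg; (b) 71.9 mg/h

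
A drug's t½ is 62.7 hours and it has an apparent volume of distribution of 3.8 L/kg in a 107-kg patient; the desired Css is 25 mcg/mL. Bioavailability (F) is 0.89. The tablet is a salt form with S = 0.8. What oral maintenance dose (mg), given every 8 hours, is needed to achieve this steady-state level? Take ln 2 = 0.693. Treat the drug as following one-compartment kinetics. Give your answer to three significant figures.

Vd(total) = 107 kg × 3.8 L/kg = 406.6 L
k = 0.693/62.7 = 0.01105 h⁻¹, so CL = k·Vd = 0.01105 × 406.6 = 4.493 L/h
D = CL × Css × τ / F / S = 4.493 × 25 × 8 / 0.89 / 0.8 = 1262 mg

1260 mg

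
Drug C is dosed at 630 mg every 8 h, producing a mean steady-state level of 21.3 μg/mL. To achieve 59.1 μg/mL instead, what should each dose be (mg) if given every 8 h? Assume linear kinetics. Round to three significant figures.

With linear kinetics, Css is proportional to dose rate (D/τ) at fixed clearance.
D₂ = D₁ × (Css,target / Css,current) = 630 × 59.1/21.3 = 1748 mg

1750 mg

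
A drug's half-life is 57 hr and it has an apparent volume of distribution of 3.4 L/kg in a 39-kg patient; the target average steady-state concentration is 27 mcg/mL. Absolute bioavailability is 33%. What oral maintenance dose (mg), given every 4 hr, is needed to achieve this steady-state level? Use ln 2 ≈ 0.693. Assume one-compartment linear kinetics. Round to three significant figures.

528 mg

Vd(total) = 39 kg × 3.4 L/kg = 132.6 L
k = 0.693/57 = 0.01216 h⁻¹, so CL = k·Vd = 0.01216 × 132.6 = 1.612 L/h
D = CL × Css × τ / F = 1.612 × 27 × 4 / 0.33 = 527.6 mg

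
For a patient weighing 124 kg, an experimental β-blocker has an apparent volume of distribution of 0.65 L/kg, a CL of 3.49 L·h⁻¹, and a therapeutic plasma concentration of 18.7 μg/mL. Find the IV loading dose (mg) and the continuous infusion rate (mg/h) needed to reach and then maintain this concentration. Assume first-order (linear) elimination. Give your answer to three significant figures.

Total Vd = 0.65 × 124 = 80.60 L
LD = Vd · C_target = 80.60 × 18.7 = 1507 mg
Infusion rate = 3.490 L/h × 18.7 mg/L = 65.26 mg/h

(a) 1510 mg; (b) 65.3 mg/h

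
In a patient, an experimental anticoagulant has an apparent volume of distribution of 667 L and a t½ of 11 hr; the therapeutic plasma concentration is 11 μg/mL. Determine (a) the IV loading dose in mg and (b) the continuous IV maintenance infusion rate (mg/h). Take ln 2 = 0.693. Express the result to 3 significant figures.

(a) 7340 mg; (b) 462 mg/h

LD = Vd × C = 667.0 × 11 = 7337 mg
CL = 0.693 × Vd / t½ = 0.693 × 667.0 / 11 = 42.02 L/h
Infusion rate = CL × Css = 42.02 × 11 = 462.2 mg/h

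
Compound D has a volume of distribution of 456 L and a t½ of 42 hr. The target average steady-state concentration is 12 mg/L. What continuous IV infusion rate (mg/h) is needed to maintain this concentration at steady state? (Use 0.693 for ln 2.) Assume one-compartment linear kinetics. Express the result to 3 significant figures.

90.3 mg/h

CL = 0.693 × Vd / t½ = 0.693 × 456.0 / 42 = 7.524 L/h
Infusion rate = CL × Css = 7.524 × 12 = 90.29 mg/h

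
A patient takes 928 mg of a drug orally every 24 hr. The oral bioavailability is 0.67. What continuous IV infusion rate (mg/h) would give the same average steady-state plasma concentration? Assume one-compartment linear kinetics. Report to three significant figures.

25.9 mg/h

Equivalent systemic input: infusion rate = F·D/τ.
Rate = 0.67 × 928 / 24 = 25.91 mg/h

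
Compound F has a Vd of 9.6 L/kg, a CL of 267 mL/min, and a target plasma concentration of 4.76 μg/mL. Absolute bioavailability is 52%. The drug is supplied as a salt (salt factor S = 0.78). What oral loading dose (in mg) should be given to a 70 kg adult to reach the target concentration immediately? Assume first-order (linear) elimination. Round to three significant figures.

7890 mg

Vd = 9.6 L/kg × 70 kg = 672.0 L
LD = Vd × C / F / S = 672.0 × 4.760 / 0.52 / 0.78 = 7886 mg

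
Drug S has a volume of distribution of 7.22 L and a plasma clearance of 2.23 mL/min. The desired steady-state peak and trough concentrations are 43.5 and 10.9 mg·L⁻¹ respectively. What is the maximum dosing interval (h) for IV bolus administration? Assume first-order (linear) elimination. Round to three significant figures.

74.7 h

CL = 2.23 mL/min × 60/1000 = 0.1338 L/h
k = CL / Vd = 0.1338 / 7.220 = 0.01853 h⁻¹
Between IV bolus doses, concentration decays as C = C₀·e^(−kτ), so C_peak/C_trough = e^(kτ).
τ_max = ln(C_peak/C_trough) / k = ln(43.5/10.9) / 0.01853 = 1.384 / 0.01853 = 74.69 h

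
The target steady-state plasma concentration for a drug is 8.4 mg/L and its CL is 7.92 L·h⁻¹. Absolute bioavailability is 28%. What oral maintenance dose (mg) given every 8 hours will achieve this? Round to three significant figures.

1900 mg

At steady state, dose per interval replaces the amount cleared in that interval: F·D/τ = CL·Css.
D = CL × Css × τ / F = 7.920 × 8.4 × 8 / 0.28 = 1901 mg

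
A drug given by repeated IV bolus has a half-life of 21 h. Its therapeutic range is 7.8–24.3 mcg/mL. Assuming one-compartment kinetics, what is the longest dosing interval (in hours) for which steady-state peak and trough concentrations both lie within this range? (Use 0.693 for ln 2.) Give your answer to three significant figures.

34.4 h

k = 0.693 / t½ = 0.693 / 21 = 0.03300 h⁻¹
Between IV bolus doses, concentration decays as C = C₀·e^(−kτ), so C_peak/C_trough = e^(kτ).
τ_max = ln(C_peak/C_trough) / k = ln(24.3/7.8) / 0.03300 = 1.136 / 0.03300 = 34.42 h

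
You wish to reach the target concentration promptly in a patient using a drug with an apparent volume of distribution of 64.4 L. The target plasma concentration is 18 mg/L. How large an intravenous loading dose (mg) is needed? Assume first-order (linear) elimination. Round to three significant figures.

LD = Vd × C = 64.40 × 18.00 = 1159 mg

1160 mg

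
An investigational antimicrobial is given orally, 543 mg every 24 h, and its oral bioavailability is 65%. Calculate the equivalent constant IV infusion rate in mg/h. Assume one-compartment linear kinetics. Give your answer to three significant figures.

Equivalent systemic input: infusion rate = F·D/τ.
Rate = 0.65 × 543 / 24 = 14.71 mg/h

14.7 mg/h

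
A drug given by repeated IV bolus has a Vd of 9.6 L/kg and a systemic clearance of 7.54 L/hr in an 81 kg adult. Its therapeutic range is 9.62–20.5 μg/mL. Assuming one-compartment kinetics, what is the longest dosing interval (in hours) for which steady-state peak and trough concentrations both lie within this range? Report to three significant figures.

Total Vd = 9.6 × 81 = 777.6 L
k = CL / Vd = 7.540 / 777.6 = 0.009697 h⁻¹
Between IV bolus doses, concentration decays as C = C₀·e^(−kτ), so C_peak/C_trough = e^(kτ).
τ_max = ln(C_peak/C_trough) / k = ln(20.5/9.62) / 0.009697 = 0.7566 / 0.009697 = 78.02 h

78.0 h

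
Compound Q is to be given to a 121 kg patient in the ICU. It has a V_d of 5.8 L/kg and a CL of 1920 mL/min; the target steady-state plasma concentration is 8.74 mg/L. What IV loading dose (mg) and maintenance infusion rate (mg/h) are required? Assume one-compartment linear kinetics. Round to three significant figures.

Vd = 5.8 L/kg × 121 kg = 701.8 L
Loading dose = Vd × C = 701.8 × 8.74 = 6134 mg
CL = 1920 mL/min × 60/1000 = 115.2 L/h
Maintenance: replace elimination → rate = CL × Css = 115.2 × 8.74 = 1007 mg/h

(a) 6130 mg; (b) 1010 mg/h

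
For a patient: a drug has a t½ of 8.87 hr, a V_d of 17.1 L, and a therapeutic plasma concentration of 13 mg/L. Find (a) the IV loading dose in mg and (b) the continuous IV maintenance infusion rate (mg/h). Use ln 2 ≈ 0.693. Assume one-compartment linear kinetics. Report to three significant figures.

(a) 222 mg; (b) 17.4 mg/h

LD = Vd × C = 17.10 × 13 = 222.3 mg
CL = 0.693 × Vd / t½ = 0.693 × 17.10 / 8.87 = 1.336 L/h
Infusion rate = CL × Css = 1.336 × 13 = 17.37 mg/h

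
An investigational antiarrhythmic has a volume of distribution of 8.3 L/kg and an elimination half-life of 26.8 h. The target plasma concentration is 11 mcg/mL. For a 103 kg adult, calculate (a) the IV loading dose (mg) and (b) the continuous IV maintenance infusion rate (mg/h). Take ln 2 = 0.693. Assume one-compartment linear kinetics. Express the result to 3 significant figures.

Vd(total) = 103 kg × 8.3 L/kg = 854.9 L
LD = Vd × C = 854.9 × 11 = 9404 mg
CL = 0.693 × Vd / t½ = 0.693 × 854.9 / 26.8 = 22.11 L/h
Infusion rate = CL × Css = 22.11 × 11 = 243.2 mg/h

(a) 9400 mg; (b) 243 mg/h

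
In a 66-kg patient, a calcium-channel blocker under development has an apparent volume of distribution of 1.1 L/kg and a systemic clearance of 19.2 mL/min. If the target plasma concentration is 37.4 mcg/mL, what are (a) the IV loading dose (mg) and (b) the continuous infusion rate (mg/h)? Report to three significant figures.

(a) 2720 mg; (b) 43.1 mg/h

Vd = 1.1 L/kg × 66 kg = 72.60 L
LD = Vd · C_target = 72.60 × 37.4 = 2715 mg
CL = 19.2 mL/min = 19.2 × 0.06 = 1.152 L/h
Maintenance infusion rate = CL × Css = 1.152 × 37.4 = 43.08 mg/h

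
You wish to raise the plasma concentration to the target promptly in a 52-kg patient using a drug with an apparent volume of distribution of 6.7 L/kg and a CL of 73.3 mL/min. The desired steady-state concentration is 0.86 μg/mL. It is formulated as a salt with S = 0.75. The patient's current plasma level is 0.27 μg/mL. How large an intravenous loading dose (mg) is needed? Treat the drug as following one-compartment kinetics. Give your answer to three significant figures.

274 mg

Vd(total) = 52 kg × 6.7 L/kg = 348.4 L
Concentration deficit ΔC = 0.86 − 0.27 = 0.5900 mg/L
LD = Vd × ΔC / S = 348.4 × 0.5900 / 0.75 = 274.1 mg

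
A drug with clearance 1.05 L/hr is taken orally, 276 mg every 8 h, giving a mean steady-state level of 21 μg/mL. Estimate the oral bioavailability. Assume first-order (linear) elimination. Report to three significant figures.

F·D/τ = CL·Css at steady state → F = CL·Css·τ / D.
F = 1.05 × 21 × 8 / 276 = 0.639

0.639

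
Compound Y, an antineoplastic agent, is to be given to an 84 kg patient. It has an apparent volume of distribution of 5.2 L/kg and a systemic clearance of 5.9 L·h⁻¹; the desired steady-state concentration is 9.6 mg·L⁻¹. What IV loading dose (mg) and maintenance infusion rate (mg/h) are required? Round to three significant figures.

(a) 4190 mg; (b) 56.6 mg/h

Total Vd = 5.2 × 84 = 436.8 L
LD = Vd · C_target = 436.8 × 9.6 = 4193 mg
Infusion rate = 5.900 L/h × 9.6 mg/L = 56.64 mg/h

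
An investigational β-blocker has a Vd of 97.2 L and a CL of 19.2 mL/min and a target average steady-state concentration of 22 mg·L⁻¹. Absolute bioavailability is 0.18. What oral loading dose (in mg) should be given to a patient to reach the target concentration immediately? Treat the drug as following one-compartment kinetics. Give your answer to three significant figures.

11900 mg

LD = Vd × C / F = 97.20 × 22.00 / 0.18 = 11880 mg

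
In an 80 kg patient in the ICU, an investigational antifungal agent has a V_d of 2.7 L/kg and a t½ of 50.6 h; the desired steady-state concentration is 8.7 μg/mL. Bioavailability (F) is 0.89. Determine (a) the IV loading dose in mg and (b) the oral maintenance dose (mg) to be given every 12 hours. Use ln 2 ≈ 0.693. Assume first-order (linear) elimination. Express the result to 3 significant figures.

(a) 1880 mg; (b) 347 mg

Vd(total) = 80 kg × 2.7 L/kg = 216.0 L
LD = Vd × C = 216.0 × 8.7 = 1879 mg
CL = 0.693 × Vd / t½ = 0.693 × 216.0 / 50.6 = 2.958 L/h
D = CL × Css × τ / F = 2.958 × 8.7 × 12 / 0.89 = 347.0 mg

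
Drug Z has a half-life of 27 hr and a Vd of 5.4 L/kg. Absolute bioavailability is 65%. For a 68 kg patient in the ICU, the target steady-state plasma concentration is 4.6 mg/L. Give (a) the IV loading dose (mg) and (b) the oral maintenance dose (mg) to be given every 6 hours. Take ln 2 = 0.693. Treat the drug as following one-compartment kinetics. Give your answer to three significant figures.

Total Vd = 5.4 × 68 = 367.2 L
LD = Vd × C = 367.2 × 4.6 = 1689 mg
CL = 0.693 × Vd / t½ = 0.693 × 367.2 / 27 = 9.425 L/h
D = CL × Css × τ / F = 9.425 × 4.6 × 6 / 0.65 = 400.2 mg

(a) 1690 mg; (b) 400 mg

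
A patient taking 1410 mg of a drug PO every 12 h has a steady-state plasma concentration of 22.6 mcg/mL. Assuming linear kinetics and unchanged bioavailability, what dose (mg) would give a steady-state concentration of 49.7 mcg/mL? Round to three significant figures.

For first-order elimination, Css ∝ F·D/(CL·τ); F and CL are unchanged, so Css ∝ D/τ.
D₂ = D₁ × (Css,target / Css,current) = 1410 × 49.7/22.6 = 3101 mg

3100 mg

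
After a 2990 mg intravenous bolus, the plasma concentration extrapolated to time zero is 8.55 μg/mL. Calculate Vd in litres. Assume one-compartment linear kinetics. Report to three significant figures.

350 L

Immediately after an IV bolus, C₀ = Dose / Vd, so Vd = Dose / C₀.
Vd = 2990 / 8.55 = 349.7 L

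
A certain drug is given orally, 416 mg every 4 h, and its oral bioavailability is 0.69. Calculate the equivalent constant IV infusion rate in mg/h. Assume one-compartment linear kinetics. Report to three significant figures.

71.8 mg/h

Equivalent systemic input: infusion rate = F·D/τ.
Rate = 0.69 × 416 / 4 = 71.76 mg/h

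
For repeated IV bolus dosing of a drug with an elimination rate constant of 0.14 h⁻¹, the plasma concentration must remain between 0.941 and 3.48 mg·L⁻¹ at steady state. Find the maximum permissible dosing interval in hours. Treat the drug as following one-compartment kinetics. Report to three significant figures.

9.34 h

Between IV bolus doses, concentration decays as C = C₀·e^(−kτ), so C_peak/C_trough = e^(kτ).
τ_max = ln(C_peak/C_trough) / k = ln(3.48/0.941) / 0.1400 = 1.308 / 0.1400 = 9.343 h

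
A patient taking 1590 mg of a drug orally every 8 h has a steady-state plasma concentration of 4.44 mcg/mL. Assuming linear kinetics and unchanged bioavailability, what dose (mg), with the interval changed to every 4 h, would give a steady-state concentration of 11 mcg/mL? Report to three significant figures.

For first-order elimination, Css ∝ F·D/(CL·τ); F and CL are unchanged, so Css ∝ D/τ.
D₂ = D₁ × (Css,target / Css,current) × (τ₂/τ₁) = 1590 × (11/4.44) × (4/8) = 1970 mg

1970 mg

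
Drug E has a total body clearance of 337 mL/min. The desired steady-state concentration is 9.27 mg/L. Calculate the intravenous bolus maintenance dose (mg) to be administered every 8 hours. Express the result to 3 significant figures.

CL = 337 mL/min = 337 × 0.06 = 20.22 L/h
D = CL × Css × τ = 20.22 × 9.27 × 8 = 1500 mg

1500 mg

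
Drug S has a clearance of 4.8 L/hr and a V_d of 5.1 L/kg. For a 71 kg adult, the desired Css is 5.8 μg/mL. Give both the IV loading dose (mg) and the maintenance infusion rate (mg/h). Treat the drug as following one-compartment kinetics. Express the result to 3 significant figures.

Vd(total) = 71 kg × 5.1 L/kg = 362.1 L
Loading: fill Vd to C_target → 362.1 L × 5.8 mg/L = 2100 mg
Infusion rate = 4.800 L/h × 5.8 mg/L = 27.84 mg/h

(a) 2100 mg; (b) 27.8 mg/h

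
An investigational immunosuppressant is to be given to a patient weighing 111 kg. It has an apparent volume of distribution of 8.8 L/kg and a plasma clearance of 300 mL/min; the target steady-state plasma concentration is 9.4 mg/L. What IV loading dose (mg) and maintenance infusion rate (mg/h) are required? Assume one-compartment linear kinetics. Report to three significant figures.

(a) 9180 mg; (b) 169 mg/h

Vd = 8.8 L/kg × 111 kg = 976.8 L
LD = Vd · C_target = 976.8 × 9.4 = 9182 mg
Convert clearance: 300 mL/min × 60 min/h ÷ 1000 mL/L = 18.00 L/h
Infusion rate = 18.00 L/h × 9.4 mg/L = 169.2 mg/h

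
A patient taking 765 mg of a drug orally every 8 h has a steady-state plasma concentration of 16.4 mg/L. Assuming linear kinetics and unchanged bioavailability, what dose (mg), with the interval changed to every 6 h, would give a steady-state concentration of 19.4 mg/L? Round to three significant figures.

679 mg

With linear kinetics, Css is proportional to dose rate (D/τ) at fixed clearance.
D₂ = D₁ × (Css,target / Css,current) × (τ₂/τ₁) = 765 × (19.4/16.4) × (6/8) = 678.7 mg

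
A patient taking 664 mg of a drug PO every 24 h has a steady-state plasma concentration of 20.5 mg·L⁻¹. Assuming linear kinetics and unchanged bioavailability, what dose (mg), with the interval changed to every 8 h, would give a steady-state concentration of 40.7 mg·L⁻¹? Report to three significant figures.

439 mg

With linear kinetics, Css is proportional to dose rate (D/τ) at fixed clearance.
D₂ = D₁ × (Css,target / Css,current) × (τ₂/τ₁) = 664 × (40.7/20.5) × (8/24) = 439.4 mg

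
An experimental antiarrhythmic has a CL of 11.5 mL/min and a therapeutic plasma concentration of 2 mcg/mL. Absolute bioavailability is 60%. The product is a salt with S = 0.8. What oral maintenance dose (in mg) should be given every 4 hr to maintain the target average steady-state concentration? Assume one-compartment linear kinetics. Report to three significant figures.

11.5 mg

CL = 11.5 mL/min = 11.5 × 0.06 = 0.6900 L/h
At steady state, dose per interval replaces the amount cleared in that interval: F·S·D/τ = CL·Css.
D = CL × Css × τ / F / S = 0.6900 × 2 × 4 / 0.6 / 0.8 = 11.50 mg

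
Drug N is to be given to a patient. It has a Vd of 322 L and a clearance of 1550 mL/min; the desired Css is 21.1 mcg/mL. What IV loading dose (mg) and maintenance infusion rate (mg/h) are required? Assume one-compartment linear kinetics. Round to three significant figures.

LD = Vd · C_target = 322.0 × 21.1 = 6794 mg
Convert clearance: 1550 mL/min × 60 min/h ÷ 1000 mL/L = 93.00 L/h
Maintenance infusion rate = CL × Css = 93.00 × 21.1 = 1962 mg/h

(a) 6790 mg; (b) 1960 mg/h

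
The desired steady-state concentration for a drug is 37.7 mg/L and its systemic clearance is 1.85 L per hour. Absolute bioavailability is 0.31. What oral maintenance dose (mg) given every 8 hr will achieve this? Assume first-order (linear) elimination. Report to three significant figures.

1800 mg

D = CL × Css × τ / F = 1.850 × 37.7 × 8 / 0.31 = 1800 mg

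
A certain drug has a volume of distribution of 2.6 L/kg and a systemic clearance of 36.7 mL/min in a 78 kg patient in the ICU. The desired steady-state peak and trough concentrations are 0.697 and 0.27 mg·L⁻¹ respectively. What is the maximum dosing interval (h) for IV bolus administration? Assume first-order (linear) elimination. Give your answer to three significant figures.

87.3 h

Total Vd = 2.6 × 78 = 202.8 L
CL = 36.7 mL/min × 60/1000 = 2.202 L/h
k = CL / Vd = 2.202 / 202.8 = 0.01086 h⁻¹
Between IV bolus doses, concentration decays as C = C₀·e^(−kτ), so C_peak/C_trough = e^(kτ).
τ_max = ln(C_peak/C_trough) / k = ln(0.697/0.27) / 0.01086 = 0.9484 / 0.01086 = 87.33 h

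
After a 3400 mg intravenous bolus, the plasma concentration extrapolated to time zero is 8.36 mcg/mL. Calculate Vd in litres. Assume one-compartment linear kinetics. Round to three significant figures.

407 L

Immediately after an IV bolus, C₀ = Dose / Vd, so Vd = Dose / C₀.
Vd = 3400 / 8.36 = 406.7 L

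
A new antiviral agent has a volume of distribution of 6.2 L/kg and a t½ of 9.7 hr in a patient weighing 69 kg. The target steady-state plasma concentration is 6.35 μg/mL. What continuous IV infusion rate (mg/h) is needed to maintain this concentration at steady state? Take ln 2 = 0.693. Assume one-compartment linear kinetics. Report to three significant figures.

Vd = 6.2 L/kg × 69 kg = 427.8 L
CL = 0.693 × Vd / t½ = 0.693 × 427.8 / 9.7 = 30.56 L/h
Infusion rate = CL × Css = 30.56 × 6.35 = 194.1 mg/h

194 mg/h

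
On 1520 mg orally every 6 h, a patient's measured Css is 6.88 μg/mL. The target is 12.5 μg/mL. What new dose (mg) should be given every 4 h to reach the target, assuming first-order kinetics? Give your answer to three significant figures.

1840 mg

For first-order elimination, Css ∝ F·D/(CL·τ); F and CL are unchanged, so Css ∝ D/τ.
D₂ = D₁ × (Css,target / Css,current) × (τ₂/τ₁) = 1520 × (12.5/6.88) × (4/6) = 1841 mg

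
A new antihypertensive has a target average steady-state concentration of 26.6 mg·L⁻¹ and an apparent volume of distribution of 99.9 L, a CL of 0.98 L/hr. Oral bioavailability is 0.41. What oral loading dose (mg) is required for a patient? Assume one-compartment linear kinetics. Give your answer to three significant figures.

LD = Vd × C / F = 99.90 × 26.60 / 0.41 = 6481 mg

6480 mg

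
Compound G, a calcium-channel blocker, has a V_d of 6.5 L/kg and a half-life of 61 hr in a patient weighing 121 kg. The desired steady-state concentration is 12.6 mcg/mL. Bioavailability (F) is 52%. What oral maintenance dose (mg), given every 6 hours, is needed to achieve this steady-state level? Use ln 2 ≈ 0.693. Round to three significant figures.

1300 mg

Vd = 6.5 L/kg × 121 kg = 786.5 L
CL = ln 2 · Vd / t½ = 0.693 × 786.5 / 61 = 8.935 L/h
D = CL × Css × τ / F = 8.935 × 12.6 × 6 / 0.52 = 1299 mg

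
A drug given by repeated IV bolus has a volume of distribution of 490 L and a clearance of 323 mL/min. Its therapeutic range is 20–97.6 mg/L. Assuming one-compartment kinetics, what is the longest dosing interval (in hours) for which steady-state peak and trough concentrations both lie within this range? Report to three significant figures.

Convert clearance: 323 mL/min × 60 min/h ÷ 1000 mL/L = 19.38 L/h
k = CL / Vd = 19.38 / 490.0 = 0.03955 h⁻¹
Between IV bolus doses, concentration decays as C = C₀·e^(−kτ), so C_peak/C_trough = e^(kτ).
τ_max = ln(C_peak/C_trough) / k = ln(97.6/20) / 0.03955 = 1.585 / 0.03955 = 40.08 h

40.1 h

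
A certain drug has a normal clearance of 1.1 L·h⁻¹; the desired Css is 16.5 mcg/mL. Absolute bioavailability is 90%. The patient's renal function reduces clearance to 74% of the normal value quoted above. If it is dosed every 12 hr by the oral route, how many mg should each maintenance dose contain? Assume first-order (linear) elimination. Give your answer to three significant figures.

Patient clearance = 0.74 × 1.100 = 0.8140 L/h
D = CL × Css × τ / F = 0.8140 × 16.5 × 12 / 0.9 = 179.1 mg

179 mg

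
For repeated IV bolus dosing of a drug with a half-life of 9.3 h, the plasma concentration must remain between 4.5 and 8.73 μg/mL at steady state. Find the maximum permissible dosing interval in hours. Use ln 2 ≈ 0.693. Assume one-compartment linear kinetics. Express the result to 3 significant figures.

8.89 h

k = 0.693 / t½ = 0.693 / 9.3 = 0.07452 h⁻¹
Between IV bolus doses, concentration decays as C = C₀·e^(−kτ), so C_peak/C_trough = e^(kτ).
τ_max = ln(C_peak/C_trough) / k = ln(8.73/4.5) / 0.07452 = 0.6627 / 0.07452 = 8.893 h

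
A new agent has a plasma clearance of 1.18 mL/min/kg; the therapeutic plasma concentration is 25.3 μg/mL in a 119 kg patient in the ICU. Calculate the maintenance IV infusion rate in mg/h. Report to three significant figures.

213 mg/h

CL = 1.18 mL/min/kg × 119 kg = 140.4 mL/min = 140.4 × 60/1000 = 8.424 L/h
At steady state, infusion rate equals elimination rate: rate in = CL × Css.
Rate = CL × Css = 8.424 × 25.3 = 213.1 mg/h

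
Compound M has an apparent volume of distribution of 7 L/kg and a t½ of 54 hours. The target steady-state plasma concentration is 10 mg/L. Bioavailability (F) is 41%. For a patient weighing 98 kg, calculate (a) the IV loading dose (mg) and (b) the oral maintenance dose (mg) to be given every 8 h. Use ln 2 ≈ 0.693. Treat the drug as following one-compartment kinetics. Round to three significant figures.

(a) 6860 mg; (b) 1720 mg

Vd(total) = 98 kg × 7 L/kg = 686.0 L
LD = Vd × C = 686.0 × 10 = 6860 mg
CL = 0.693 × Vd / t½ = 0.693 × 686.0 / 54 = 8.804 L/h
D = CL × Css × τ / F = 8.804 × 10 × 8 / 0.41 = 1718 mg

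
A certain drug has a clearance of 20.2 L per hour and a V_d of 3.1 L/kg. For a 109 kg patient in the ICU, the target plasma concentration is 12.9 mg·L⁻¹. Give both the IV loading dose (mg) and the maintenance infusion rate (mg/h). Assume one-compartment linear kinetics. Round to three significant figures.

(a) 4360 mg; (b) 261 mg/h

Vd = 3.1 L/kg × 109 kg = 337.9 L
Loading: fill Vd to C_target → 337.9 L × 12.9 mg/L = 4359 mg
Infusion rate = 20.20 L/h × 12.9 mg/L = 260.6 mg/h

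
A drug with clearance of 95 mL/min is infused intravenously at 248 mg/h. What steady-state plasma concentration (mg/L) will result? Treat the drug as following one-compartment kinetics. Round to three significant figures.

43.5 mg/L

Convert clearance: 95 mL/min × 60 min/h ÷ 1000 mL/L = 5.700 L/h
Css = rate / CL = 248 / 5.700 = 43.51 mg/L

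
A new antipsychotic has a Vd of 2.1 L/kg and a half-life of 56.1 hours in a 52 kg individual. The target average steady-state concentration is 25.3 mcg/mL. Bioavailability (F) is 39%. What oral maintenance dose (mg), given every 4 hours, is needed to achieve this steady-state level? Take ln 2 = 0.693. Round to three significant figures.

350 mg

Vd = 2.1 L/kg × 52 kg = 109.2 L
CL = 0.693 × Vd / t½ = 0.693 × 109.2 / 56.1 = 1.349 L/h
D = CL × Css × τ / F = 1.349 × 25.3 × 4 / 0.39 = 350.0 mg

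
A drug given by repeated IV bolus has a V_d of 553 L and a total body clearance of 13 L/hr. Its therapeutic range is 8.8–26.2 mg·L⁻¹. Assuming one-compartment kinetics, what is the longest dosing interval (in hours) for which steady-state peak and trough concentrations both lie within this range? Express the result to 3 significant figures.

46.4 h

k = CL / Vd = 13.00 / 553.0 = 0.02351 h⁻¹
Between IV bolus doses, concentration decays as C = C₀·e^(−kτ), so C_peak/C_trough = e^(kτ).
τ_max = ln(C_peak/C_trough) / k = ln(26.2/8.8) / 0.02351 = 1.091 / 0.02351 = 46.41 h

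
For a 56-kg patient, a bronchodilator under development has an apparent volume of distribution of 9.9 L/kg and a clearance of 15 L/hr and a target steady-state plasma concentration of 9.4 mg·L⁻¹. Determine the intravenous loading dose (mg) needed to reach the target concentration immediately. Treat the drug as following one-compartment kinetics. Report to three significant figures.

Vd(total) = 56 kg × 9.9 L/kg = 554.4 L
LD = Vd × C = 554.4 × 9.400 = 5211 mg

5210 mg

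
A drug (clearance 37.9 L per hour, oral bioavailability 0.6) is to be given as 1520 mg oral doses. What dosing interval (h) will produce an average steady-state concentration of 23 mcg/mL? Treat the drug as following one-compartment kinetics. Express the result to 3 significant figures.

F·D/τ = CL·Css → τ = F·D / (CL·Css).
τ = 0.6 × 1520 / (37.9 × 23) = 1.046 h

1.05 h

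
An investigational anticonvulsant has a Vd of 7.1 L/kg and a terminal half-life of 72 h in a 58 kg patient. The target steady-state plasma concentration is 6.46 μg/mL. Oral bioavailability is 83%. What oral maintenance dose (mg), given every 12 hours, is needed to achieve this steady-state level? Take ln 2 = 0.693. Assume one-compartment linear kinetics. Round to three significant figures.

370 mg

Vd(total) = 58 kg × 7.1 L/kg = 411.8 L
CL = ln 2 · Vd / t½ = 0.693 × 411.8 / 72 = 3.964 L/h
D = CL × Css × τ / F = 3.964 × 6.46 × 12 / 0.83 = 370.2 mg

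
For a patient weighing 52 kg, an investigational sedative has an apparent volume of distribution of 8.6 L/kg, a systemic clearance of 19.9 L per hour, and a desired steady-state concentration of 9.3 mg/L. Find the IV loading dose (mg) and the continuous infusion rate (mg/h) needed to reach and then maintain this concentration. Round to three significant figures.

Total Vd = 8.6 × 52 = 447.2 L
Loading: fill Vd to C_target → 447.2 L × 9.3 mg/L = 4159 mg
Maintenance: replace elimination → rate = CL × Css = 19.90 × 9.3 = 185.1 mg/h

(a) 4160 mg; (b) 185 mg/h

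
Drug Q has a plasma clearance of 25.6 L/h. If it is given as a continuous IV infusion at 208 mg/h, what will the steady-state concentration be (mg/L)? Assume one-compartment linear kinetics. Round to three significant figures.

8.13 mg/L

Css = rate / CL = 208 / 25.60 = 8.125 mg/L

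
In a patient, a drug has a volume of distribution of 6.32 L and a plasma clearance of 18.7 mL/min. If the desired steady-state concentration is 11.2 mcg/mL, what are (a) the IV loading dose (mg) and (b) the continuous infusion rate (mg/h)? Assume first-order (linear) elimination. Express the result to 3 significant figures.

(a) 70.8 mg; (b) 12.6 mg/h

LD = Vd · C_target = 6.320 × 11.2 = 70.78 mg
CL = 18.7 mL/min × 60/1000 = 1.122 L/h
Infusion rate = 1.122 L/h × 11.2 mg/L = 12.57 mg/h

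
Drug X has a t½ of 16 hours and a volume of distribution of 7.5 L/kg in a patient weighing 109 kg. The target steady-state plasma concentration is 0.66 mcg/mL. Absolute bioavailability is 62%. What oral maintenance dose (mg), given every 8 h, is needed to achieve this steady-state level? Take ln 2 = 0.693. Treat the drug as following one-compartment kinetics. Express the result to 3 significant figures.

302 mg

Vd = 7.5 L/kg × 109 kg = 817.5 L
CL = 0.693 × Vd / t½ = 0.693 × 817.5 / 16 = 35.41 L/h
D = CL × Css × τ / F = 35.41 × 0.66 × 8 / 0.62 = 301.6 mg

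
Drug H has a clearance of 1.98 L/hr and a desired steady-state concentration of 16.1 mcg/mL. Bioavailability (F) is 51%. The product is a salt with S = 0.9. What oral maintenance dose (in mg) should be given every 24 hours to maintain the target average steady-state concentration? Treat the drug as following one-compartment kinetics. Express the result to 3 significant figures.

1670 mg

D = CL × Css × τ / F / S = 1.980 × 16.1 × 24 / 0.51 / 0.9 = 1667 mg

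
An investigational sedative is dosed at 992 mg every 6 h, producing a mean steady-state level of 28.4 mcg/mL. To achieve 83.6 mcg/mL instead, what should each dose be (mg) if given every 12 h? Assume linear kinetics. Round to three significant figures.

With linear kinetics, Css is proportional to dose rate (D/τ) at fixed clearance.
D₂ = D₁ × (Css,target / Css,current) × (τ₂/τ₁) = 992 × (83.6/28.4) × (12/6) = 5840 mg

5840 mg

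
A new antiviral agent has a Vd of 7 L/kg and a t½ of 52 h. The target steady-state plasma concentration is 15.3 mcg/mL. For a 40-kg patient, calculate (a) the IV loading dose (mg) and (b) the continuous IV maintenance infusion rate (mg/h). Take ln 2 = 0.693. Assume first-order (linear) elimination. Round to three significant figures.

Total Vd = 7 × 40 = 280.0 L
LD = Vd × C = 280.0 × 15.3 = 4284 mg
CL = 0.693 × Vd / t½ = 0.693 × 280.0 / 52 = 3.732 L/h
Infusion rate = CL × Css = 3.732 × 15.3 = 57.10 mg/h

(a) 4280 mg; (b) 57.1 mg/h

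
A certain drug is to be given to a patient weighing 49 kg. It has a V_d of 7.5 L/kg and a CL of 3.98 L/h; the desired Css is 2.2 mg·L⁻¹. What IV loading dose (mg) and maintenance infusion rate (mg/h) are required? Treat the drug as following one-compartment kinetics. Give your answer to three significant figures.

(a) 809 mg; (b) 8.76 mg/h

Vd(total) = 49 kg × 7.5 L/kg = 367.5 L
Loading dose = Vd × C = 367.5 × 2.2 = 808.5 mg
Infusion rate = 3.980 L/h × 2.2 mg/L = 8.756 mg/h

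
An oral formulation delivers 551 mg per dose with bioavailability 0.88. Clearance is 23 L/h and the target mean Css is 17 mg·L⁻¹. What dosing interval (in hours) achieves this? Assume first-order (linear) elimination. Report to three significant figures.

F·D/τ = CL·Css → τ = F·D / (CL·Css).
τ = 0.88 × 551 / (23 × 17) = 1.240 h

1.24 h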